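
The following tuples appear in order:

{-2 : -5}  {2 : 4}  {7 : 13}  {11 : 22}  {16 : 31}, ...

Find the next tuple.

First value: alternating steps +4, +5, +4, +5, …; -2, 2, 7, 11, 16 → 20.
Second value — +9 each step: -5, 4, 13, 22, 31 → 40.
So the next tuple is {20 : 40}.

{20 : 40}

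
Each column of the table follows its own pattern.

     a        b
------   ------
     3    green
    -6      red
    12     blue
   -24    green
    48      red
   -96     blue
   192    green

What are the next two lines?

Column a goes 3, -6, 12, -24, 48, -96, 192 → -384 → 768 (×(-2) each step).
For the column b, repeats green → red → blue: green, red, blue, green, red, blue, green → red → blue.
So the next two lines are -384  red and 768  blue.

-384  red; 768  blue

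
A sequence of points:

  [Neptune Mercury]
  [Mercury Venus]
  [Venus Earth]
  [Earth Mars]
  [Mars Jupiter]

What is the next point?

First planet: runs through the planets Mercury→Neptune, so Neptune, Mercury, Venus, Earth, Mars → Jupiter.
Second planet goes Mercury, Venus, Earth, Mars, Jupiter → Saturn (runs through the planets Mercury→Neptune).
So the next point is [Jupiter Saturn].

[Jupiter Saturn]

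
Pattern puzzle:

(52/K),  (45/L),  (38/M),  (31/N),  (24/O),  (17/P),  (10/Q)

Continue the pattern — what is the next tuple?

(3/R)

First coordinate goes 52, 45, 38, 31, 24, 17, 10 → 3 (−7 each step).
Letter goes K, L, M, N, O, P, Q → R (letters move forward 1 place in the alphabet).
Combining the parts gives (3/R).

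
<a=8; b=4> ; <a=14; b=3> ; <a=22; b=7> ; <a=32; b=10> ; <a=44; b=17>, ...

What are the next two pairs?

<a=58; b=27>, <a=74; b=44>

A: differences are 6, 8, 10, … (increasing by 2 each time); 8, 14, 22, 32, 44 → 58 → 74.
For the b, each term is the sum of the two before it: 4, 3, 7, 10, 17 → 27 → 44.
Putting the parts together: <a=58; b=27> and then <a=74; b=44>.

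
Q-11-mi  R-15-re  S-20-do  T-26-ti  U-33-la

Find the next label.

Letter: letters move forward 1 place in the alphabet; Q, R, S, T, U → V.
Second component goes 11, 15, 20, 26, 33 → 41 (differences are 4, 5, 6, … (increasing by 1 each time)).
Note: runs backward through the solfège scale do→ti, so mi, re, do, ti, la → sol.
Combining the parts gives V-41-sol.

V-41-sol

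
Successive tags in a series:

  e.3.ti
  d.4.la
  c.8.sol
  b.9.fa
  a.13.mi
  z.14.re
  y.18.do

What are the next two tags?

Letter goes e, d, c, b, a, z, y → x → w (letters move back 1 place in the alphabet, wrapping A→Z).
Second component: alternating steps +1, +4, +1, +4, …, so 3, 4, 8, 9, 13, 14, 18 → 19 → 23.
Note: runs backward through the solfège scale do→ti, so ti, la, sol, fa, mi, re, do → ti → la.
So the next two tags are x.19.ti and w.23.la.

x.19.ti, w.23.la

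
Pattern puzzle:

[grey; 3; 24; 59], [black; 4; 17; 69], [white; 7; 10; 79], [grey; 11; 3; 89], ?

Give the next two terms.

[black; 18; -4; 99], [white; 29; -11; 109]

Shade — repeats grey → black → white: grey, black, white, grey → black → white.
Second slot — each term is the sum of the two before it: 3, 4, 7, 11 → 18 → 29.
Third slot goes 24, 17, 10, 3 → -4 → -11 (−7 each step).
Fourth slot: +10 each step, so 59, 69, 79, 89 → 99 → 109.
Putting the parts together: [black; 18; -4; 99] and then [white; 29; -11; 109].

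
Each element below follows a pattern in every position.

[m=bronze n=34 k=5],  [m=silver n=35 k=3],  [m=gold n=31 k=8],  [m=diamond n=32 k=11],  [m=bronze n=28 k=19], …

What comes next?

M: repeats bronze → silver → gold → diamond; bronze, silver, gold, diamond, bronze → silver.
For the n, alternating steps +1, −4, +1, −4, …: 34, 35, 31, 32, 28 → 29.
K — each term is the sum of the two before it: 5, 3, 8, 11, 19 → 30.
Putting it together: [m=silver n=29 k=30].

[m=silver n=29 k=30]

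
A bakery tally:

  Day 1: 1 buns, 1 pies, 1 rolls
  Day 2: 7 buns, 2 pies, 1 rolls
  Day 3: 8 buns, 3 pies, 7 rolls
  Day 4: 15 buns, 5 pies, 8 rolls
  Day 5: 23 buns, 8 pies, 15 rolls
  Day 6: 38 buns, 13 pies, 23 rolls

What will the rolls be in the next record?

Buns: each term is the sum of the two before it; 1, 7, 8, 15, 23, 38 → 61.
Rolls — always the previous value of the buns: 1, 1, 7, 8, 15, 23 → 38.

38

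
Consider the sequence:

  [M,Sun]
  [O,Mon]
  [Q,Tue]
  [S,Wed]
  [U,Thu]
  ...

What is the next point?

Letter: M, O, Q, S, U → W (letters move forward 2 places in the alphabet).
For the day, runs through the weekdays Mon→Sun: Sun, Mon, Tue, Wed, Thu → Fri.
So the next point is [W,Fri].

[W,Fri]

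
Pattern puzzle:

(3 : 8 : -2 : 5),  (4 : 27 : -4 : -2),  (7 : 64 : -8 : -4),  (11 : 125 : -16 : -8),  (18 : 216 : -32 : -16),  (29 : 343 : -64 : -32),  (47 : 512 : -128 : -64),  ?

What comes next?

(76 : 729 : -256 : -128)

First coordinate: each term is the sum of the two before it; 3, 4, 7, 11, 18, 29, 47 → 76.
Second coordinate — perfect cubes: 2³, 3³, 4³, …: 8, 27, 64, 125, 216, 343, 512 → 729.
Third coordinate goes -2, -4, -8, -16, -32, -64, -128 → -256 (×2 each step).
Fourth coordinate — always the previous value of the third coordinate: 5, -2, -4, -8, -16, -32, -64 → -128.
Putting it together: (76 : 729 : -256 : -128).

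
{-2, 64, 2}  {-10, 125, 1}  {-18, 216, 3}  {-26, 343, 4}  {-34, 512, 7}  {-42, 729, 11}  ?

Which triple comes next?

First part: -2, -10, -18, -26, -34, -42 → -50 (−8 each step).
For the second part, perfect cubes: 4³, 5³, 6³, …: 64, 125, 216, 343, 512, 729 → 1000.
Third part: each term is the sum of the two before it, so 2, 1, 3, 4, 7, 11 → 18.
So the next triple is {-50, 1000, 18}.

{-50, 1000, 18}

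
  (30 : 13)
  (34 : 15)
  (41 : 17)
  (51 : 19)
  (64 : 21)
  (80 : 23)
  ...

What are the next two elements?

First value: 30, 34, 41, 51, 64, 80 → 99 → 121 (differences are 4, 7, 10, … (increasing by 3 each time)).
Second value: 13, 15, 17, 19, 21, 23 → 25 → 27 (+2 each step).
Putting the parts together: (99 : 25) and then (121 : 27).

(99 : 25), (121 : 27)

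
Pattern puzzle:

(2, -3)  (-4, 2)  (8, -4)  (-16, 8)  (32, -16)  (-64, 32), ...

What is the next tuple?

(128, -64)

First value goes 2, -4, 8, -16, 32, -64 → 128 (×(-2) each step).
Second value goes -3, 2, -4, 8, -16, 32 → -64 (always the previous value of the first value).
Combining the parts gives (128, -64).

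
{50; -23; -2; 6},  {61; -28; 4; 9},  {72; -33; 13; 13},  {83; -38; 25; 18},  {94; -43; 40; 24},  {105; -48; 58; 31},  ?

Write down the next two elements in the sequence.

{116; -53; 79; 39}, {127; -58; 103; 48}

First component: +11 each step; 50, 61, 72, 83, 94, 105 → 116 → 127.
Second component: -23, -28, -33, -38, -43, -48 → -53 → -58 (−5 each step).
Third component: differences are 6, 9, 12, … (increasing by 3 each time); -2, 4, 13, 25, 40, 58 → 79 → 103.
Fourth component — differences are 3, 4, 5, … (increasing by 1 each time): 6, 9, 13, 18, 24, 31 → 39 → 48.
Putting the parts together: {116; -53; 79; 39} and then {127; -58; 103; 48}.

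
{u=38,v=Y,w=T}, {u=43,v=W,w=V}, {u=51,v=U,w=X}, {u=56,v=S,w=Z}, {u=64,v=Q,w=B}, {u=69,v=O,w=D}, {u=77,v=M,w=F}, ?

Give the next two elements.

{u=82,v=K,w=H}, {u=90,v=I,w=J}

U: 38, 43, 51, 56, 64, 69, 77 → 82 → 90 (alternating steps +5, +8, +5, +8, …).
V goes Y, W, U, S, Q, O, M → K → I (letters move back 2 places in the alphabet).
For the w, letters move forward 2 places in the alphabet, wrapping Z→A: T, V, X, Z, B, D, F → H → J.
So the next two elements are {u=82,v=K,w=H} and {u=90,v=I,w=J}.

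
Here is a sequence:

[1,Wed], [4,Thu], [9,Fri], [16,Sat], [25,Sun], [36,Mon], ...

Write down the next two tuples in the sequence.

[49,Tue], [64,Wed]

First slot: 1, 4, 9, 16, 25, 36 → 49 → 64 (perfect squares: 1², 2², 3², …).
For the day, runs through the weekdays Mon→Sun: Wed, Thu, Fri, Sat, Sun, Mon → Tue → Wed.
Putting the parts together: [49,Tue] and then [64,Wed].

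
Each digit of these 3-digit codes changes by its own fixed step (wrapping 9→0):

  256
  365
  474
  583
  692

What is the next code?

First digit: 2, 3, 4, 5, 6 → 7 (+1 each step, mod 10).
Second digit: +1 each step, mod 10; 5, 6, 7, 8, 9 → 0.
Third digit goes 6, 5, 4, 3, 2 → 1 (−1 each step, mod 10).
Combining the parts gives 701.

701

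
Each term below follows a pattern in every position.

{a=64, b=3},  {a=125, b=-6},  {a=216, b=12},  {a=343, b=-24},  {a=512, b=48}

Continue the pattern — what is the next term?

A goes 64, 125, 216, 343, 512 → 729 (perfect cubes: 4³, 5³, 6³, …).
B — ×(-2) each step: 3, -6, 12, -24, 48 → -96.
So the next term is {a=729, b=-96}.

{a=729, b=-96}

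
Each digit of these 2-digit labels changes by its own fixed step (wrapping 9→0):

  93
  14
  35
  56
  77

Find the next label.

98

For the first digit, +2 each step, mod 10: 9, 1, 3, 5, 7 → 9.
Second digit: +1 each step, mod 10; 3, 4, 5, 6, 7 → 8.
So the next label is 98.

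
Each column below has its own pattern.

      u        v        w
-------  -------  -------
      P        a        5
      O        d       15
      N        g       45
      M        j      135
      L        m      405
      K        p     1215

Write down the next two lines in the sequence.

Column u: P, O, N, M, L, K → J → I (letters move back 1 place in the alphabet).
Column v: a, d, g, j, m, p → s → v (letters move forward 3 places in the alphabet).
For the column w, ×3 each step: 5, 15, 45, 135, 405, 1215 → 3645 → 10935.
Putting the parts together: J  s  3645 and then I  v  10935.

J  s  3645; I  v  10935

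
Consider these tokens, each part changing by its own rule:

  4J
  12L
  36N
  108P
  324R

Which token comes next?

972T

First component: 4, 12, 36, 108, 324 → 972 (×3 each step).
For the letter, letters move forward 2 places in the alphabet: J, L, N, P, R → T.
Putting it together: 972T.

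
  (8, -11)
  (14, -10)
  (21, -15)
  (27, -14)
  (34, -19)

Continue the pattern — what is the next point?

First component: alternating steps +6, +7, +6, +7, …, so 8, 14, 21, 27, 34 → 40.
Second component — alternating steps +1, −5, +1, −5, …: -11, -10, -15, -14, -19 → -18.
Combining the parts gives (40, -18).

(40, -18)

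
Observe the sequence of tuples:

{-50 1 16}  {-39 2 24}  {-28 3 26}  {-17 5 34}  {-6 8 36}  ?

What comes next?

First entry — +11 each step: -50, -39, -28, -17, -6 → 5.
Second entry: each term is the sum of the two before it; 1, 2, 3, 5, 8 → 13.
Third entry goes 16, 24, 26, 34, 36 → 44 (alternating steps +8, +2, +8, +2, …).
So the next tuple is {5 13 44}.

{5 13 44}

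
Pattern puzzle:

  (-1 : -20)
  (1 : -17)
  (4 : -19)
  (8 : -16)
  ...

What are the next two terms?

First coordinate — differences are 2, 3, 4, … (increasing by 1 each time): -1, 1, 4, 8 → 13 → 19.
Second coordinate: -20, -17, -19, -16 → -18 → -15 (alternating steps +3, −2, +3, −2, …).
So the next two terms are (13 : -18) and (19 : -15).

(13 : -18), (19 : -15)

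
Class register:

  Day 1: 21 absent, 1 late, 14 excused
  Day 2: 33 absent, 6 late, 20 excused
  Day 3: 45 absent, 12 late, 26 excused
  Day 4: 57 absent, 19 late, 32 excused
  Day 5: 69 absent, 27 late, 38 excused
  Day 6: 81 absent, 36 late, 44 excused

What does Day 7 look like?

Absent: 21, 33, 45, 57, 69, 81 → 93 (+12 each step).
Late — differences are 5, 6, 7, … (increasing by 1 each time): 1, 6, 12, 19, 27, 36 → 46.
Excused: 14, 20, 26, 32, 38, 44 → 50 (+6 each step).
Combining the parts gives 93 absent, 46 late, 50 excused.

93 absent, 46 late, 50 excused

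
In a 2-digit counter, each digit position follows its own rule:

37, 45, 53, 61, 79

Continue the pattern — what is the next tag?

87

First digit goes 3, 4, 5, 6, 7 → 8 (+1 each step, mod 10).
Second digit: −2 each step, mod 10; 7, 5, 3, 1, 9 → 7.
Putting it together: 87.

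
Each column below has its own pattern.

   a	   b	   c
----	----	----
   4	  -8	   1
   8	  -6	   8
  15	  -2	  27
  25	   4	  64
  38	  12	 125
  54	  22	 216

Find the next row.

Column a: differences are 4, 7, 10, … (increasing by 3 each time); 4, 8, 15, 25, 38, 54 → 73.
Column b: differences are 2, 4, 6, … (increasing by 2 each time), so -8, -6, -2, 4, 12, 22 → 34.
Column c — perfect cubes: 1³, 2³, 3³, …: 1, 8, 27, 64, 125, 216 → 343.
So the next row is 73  34  343.

73  34  343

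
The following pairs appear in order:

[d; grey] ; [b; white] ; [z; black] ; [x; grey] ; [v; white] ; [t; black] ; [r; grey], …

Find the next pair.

Letter — letters move back 2 places in the alphabet, wrapping A→Z: d, b, z, x, v, t, r → p.
Shade goes grey, white, black, grey, white, black, grey → white (repeats grey → white → black).
Putting it together: [p; white].

[p; white]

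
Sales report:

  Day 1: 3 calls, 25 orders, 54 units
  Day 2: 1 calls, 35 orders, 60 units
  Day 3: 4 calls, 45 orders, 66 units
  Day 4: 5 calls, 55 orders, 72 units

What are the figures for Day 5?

Calls: each term is the sum of the two before it, so 3, 1, 4, 5 → 9.
For the orders, +10 each step: 25, 35, 45, 55 → 65.
For the units, +6 each step: 54, 60, 66, 72 → 78.
Combining the parts gives 9 calls, 65 orders, 78 units.

9 calls, 65 orders, 78 units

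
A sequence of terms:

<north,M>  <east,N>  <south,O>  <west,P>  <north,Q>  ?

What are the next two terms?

Direction: repeats north → east → south → west, so north, east, south, west, north → east → south.
Letter — letters move forward 1 place in the alphabet: M, N, O, P, Q → R → S.
Putting the parts together: <east,R> and then <south,S>.

<east,R>, <south,S>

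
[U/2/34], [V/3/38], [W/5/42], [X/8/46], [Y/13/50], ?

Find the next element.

Letter — letters move forward 1 place in the alphabet: U, V, W, X, Y → Z.
For the second coordinate, each term is the sum of the two before it: 2, 3, 5, 8, 13 → 21.
Third coordinate: +4 each step; 34, 38, 42, 46, 50 → 54.
So the next element is [Z/21/54].

[Z/21/54]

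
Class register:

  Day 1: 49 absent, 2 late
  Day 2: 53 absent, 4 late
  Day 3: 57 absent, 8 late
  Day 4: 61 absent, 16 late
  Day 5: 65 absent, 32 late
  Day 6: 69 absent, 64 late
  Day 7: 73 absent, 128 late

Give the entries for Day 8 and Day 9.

Absent: 49, 53, 57, 61, 65, 69, 73 → 77 → 81 (+4 each step).
Late — ×2 each step: 2, 4, 8, 16, 32, 64, 128 → 256 → 512.
So the next two lines are 77 absent, 256 late and 81 absent, 512 late.

77 absent, 256 late; 81 absent, 512 late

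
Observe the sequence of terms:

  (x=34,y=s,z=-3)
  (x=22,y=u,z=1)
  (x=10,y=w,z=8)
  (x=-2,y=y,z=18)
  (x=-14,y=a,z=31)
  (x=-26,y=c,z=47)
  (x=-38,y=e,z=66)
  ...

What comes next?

(x=-50,y=g,z=88)

X — −12 each step: 34, 22, 10, -2, -14, -26, -38 → -50.
For the y, letters move forward 2 places in the alphabet, wrapping Z→A: s, u, w, y, a, c, e → g.
Z: differences are 4, 7, 10, … (increasing by 3 each time); -3, 1, 8, 18, 31, 47, 66 → 88.
So the next term is (x=-50,y=g,z=88).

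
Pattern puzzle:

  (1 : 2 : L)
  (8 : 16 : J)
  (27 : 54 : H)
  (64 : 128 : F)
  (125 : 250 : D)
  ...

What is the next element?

(216 : 432 : B)

First entry: perfect cubes: 1³, 2³, 3³, …; 1, 8, 27, 64, 125 → 216.
Second entry: always 2 × the first entry; 2, 16, 54, 128, 250 → 432.
Letter: letters move back 2 places in the alphabet; L, J, H, F, D → B.
So the next element is (216 : 432 : B).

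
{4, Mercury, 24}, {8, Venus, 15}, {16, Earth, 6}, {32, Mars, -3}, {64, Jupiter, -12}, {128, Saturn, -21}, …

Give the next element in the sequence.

{256, Uranus, -30}

For the first entry, ×2 each step: 4, 8, 16, 32, 64, 128 → 256.
Planet: runs through the planets Mercury→Neptune, so Mercury, Venus, Earth, Mars, Jupiter, Saturn → Uranus.
Third entry: −9 each step; 24, 15, 6, -3, -12, -21 → -30.
Combining the parts gives {256, Uranus, -30}.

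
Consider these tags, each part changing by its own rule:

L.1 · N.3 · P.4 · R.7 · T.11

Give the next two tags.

V.18 then X.29

Letter — letters move forward 2 places in the alphabet: L, N, P, R, T → V → X.
Second component: each term is the sum of the two before it, so 1, 3, 4, 7, 11 → 18 → 29.
Putting the parts together: V.18 and then X.29.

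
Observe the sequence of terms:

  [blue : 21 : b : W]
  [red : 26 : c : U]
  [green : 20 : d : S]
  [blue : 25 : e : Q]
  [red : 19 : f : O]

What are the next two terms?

[green : 24 : g : M], [blue : 18 : h : K]

Colour — repeats blue → red → green: blue, red, green, blue, red → green → blue.
Second component — alternating steps +5, −6, +5, −6, …: 21, 26, 20, 25, 19 → 24 → 18.
First letter goes b, c, d, e, f → g → h (letters move forward 1 place in the alphabet).
Second letter goes W, U, S, Q, O → M → K (letters move back 2 places in the alphabet).
So the next two terms are [green : 24 : g : M] and [blue : 18 : h : K].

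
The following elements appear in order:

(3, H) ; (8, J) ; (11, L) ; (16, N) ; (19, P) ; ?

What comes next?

(24, R)

First component: alternating steps +5, +3, +5, +3, …, so 3, 8, 11, 16, 19 → 24.
Letter goes H, J, L, N, P → R (letters move forward 2 places in the alphabet).
Putting it together: (24, R).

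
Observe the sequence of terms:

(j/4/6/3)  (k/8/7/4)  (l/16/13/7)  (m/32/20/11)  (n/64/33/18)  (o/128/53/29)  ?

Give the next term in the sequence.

Letter — letters move forward 1 place in the alphabet: j, k, l, m, n, o → p.
Second value goes 4, 8, 16, 32, 64, 128 → 256 (×2 each step).
Third value: 6, 7, 13, 20, 33, 53 → 86 (each term is the sum of the two before it).
Fourth value goes 3, 4, 7, 11, 18, 29 → 47 (each term is the sum of the two before it).
Combining the parts gives (p/256/86/47).

(p/256/86/47)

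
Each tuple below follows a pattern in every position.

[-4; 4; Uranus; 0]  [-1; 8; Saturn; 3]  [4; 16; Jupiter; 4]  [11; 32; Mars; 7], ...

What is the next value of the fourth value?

8

Fourth value — alternating steps +3, +1, +3, +1, …: 0, 3, 4, 7 → 8.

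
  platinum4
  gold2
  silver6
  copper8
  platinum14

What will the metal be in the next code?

gold

Metal: platinum, gold, silver, copper, platinum → gold (repeats platinum → gold → silver → copper).
Second component: 4, 2, 6, 8, 14 → 22 (each term is the sum of the two before it).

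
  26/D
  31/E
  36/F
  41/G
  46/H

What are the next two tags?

51/I then 56/J

First component: +5 each step; 26, 31, 36, 41, 46 → 51 → 56.
Letter: letters move forward 1 place in the alphabet; D, E, F, G, H → I → J.
So the next two tags are 51/I and 56/J.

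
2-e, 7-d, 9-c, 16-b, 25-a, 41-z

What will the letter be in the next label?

y

Letter goes e, d, c, b, a, z → y (letters move back 1 place in the alphabet, wrapping A→Z).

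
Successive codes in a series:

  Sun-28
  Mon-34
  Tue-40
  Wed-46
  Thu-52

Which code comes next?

Day goes Sun, Mon, Tue, Wed, Thu → Fri (runs through the weekdays Mon→Sun).
Second component: 28, 34, 40, 46, 52 → 58 (+6 each step).
Combining the parts gives Fri-58.

Fri-58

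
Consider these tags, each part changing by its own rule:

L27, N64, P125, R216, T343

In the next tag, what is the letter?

Letter — letters move forward 2 places in the alphabet: L, N, P, R, T → V.

V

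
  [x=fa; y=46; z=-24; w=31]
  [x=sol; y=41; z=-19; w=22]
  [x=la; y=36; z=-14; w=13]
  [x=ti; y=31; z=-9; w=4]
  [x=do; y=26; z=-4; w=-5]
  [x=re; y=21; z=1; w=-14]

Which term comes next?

[x=mi; y=16; z=6; w=-23]

X goes fa, sol, la, ti, do, re → mi (runs through the solfège scale do→ti).
Y — −5 each step: 46, 41, 36, 31, 26, 21 → 16.
For the z, +5 each step: -24, -19, -14, -9, -4, 1 → 6.
W goes 31, 22, 13, 4, -5, -14 → -23 (−9 each step).
Putting it together: [x=mi; y=16; z=6; w=-23].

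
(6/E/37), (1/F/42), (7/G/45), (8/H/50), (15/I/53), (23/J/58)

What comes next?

First entry: each term is the sum of the two before it, so 6, 1, 7, 8, 15, 23 → 38.
Letter goes E, F, G, H, I, J → K (letters move forward 1 place in the alphabet).
For the third entry, alternating steps +5, +3, +5, +3, …: 37, 42, 45, 50, 53, 58 → 61.
Combining the parts gives (38/K/61).

(38/K/61)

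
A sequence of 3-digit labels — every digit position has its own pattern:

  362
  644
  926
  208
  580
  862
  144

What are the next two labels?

426, 708

First digit — +3 each step, mod 10: 3, 6, 9, 2, 5, 8, 1 → 4 → 7.
Second digit goes 6, 4, 2, 0, 8, 6, 4 → 2 → 0 (−2 each step, mod 10).
Third digit: +2 each step, mod 10, so 2, 4, 6, 8, 0, 2, 4 → 6 → 8.
Putting the parts together: 426 and then 708.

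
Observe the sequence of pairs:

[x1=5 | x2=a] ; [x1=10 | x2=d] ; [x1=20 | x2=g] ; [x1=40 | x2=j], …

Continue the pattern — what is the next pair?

[x1=80 | x2=m]

For the x1, ×2 each step: 5, 10, 20, 40 → 80.
X2: a, d, g, j → m (letters move forward 3 places in the alphabet).
Putting it together: [x1=80 | x2=m].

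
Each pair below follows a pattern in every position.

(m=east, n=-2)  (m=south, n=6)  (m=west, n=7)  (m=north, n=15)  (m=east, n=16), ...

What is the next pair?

M: east, south, west, north, east → south (repeats east → south → west → north).
For the n, alternating steps +8, +1, +8, +1, …: -2, 6, 7, 15, 16 → 24.
Combining the parts gives (m=south, n=24).

(m=south, n=24)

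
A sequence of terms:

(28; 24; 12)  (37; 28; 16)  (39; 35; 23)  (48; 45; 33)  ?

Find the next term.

(50; 58; 46)

First part: 28, 37, 39, 48 → 50 (alternating steps +9, +2, +9, +2, …).
Second part: 24, 28, 35, 45 → 58 (differences are 4, 7, 10, … (increasing by 3 each time)).
Third part goes 12, 16, 23, 33 → 46 (always 12 less than the second part).
So the next term is (50; 58; 46).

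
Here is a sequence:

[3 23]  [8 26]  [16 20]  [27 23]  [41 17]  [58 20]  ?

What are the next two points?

First entry: differences are 5, 8, 11, … (increasing by 3 each time), so 3, 8, 16, 27, 41, 58 → 78 → 101.
For the second entry, alternating steps +3, −6, +3, −6, …: 23, 26, 20, 23, 17, 20 → 14 → 17.
Putting the parts together: [78 14] and then [101 17].

[78 14], [101 17]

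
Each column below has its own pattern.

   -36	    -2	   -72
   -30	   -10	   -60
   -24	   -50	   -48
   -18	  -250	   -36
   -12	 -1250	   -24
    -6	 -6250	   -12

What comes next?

0  -31250  0

First component — +6 each step: -36, -30, -24, -18, -12, -6 → 0.
Second component: -2, -10, -50, -250, -1250, -6250 → -31250 (×5 each step).
Third component — always 2 × the first component: -72, -60, -48, -36, -24, -12 → 0.
Combining the parts gives 0  -31250  0.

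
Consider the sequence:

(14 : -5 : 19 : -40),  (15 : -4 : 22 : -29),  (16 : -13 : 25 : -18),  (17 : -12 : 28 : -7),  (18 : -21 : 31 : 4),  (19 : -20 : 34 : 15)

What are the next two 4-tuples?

First part: 14, 15, 16, 17, 18, 19 → 20 → 21 (+1 each step).
Second part — alternating steps +1, −9, +1, −9, …: -5, -4, -13, -12, -21, -20 → -29 → -28.
Third part: +3 each step; 19, 22, 25, 28, 31, 34 → 37 → 40.
Fourth part goes -40, -29, -18, -7, 4, 15 → 26 → 37 (+11 each step).
Putting the parts together: (20 : -29 : 37 : 26) and then (21 : -28 : 40 : 37).

(20 : -29 : 37 : 26), (21 : -28 : 40 : 37)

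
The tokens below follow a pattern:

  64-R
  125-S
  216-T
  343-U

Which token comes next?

512-V

First component goes 64, 125, 216, 343 → 512 (perfect cubes: 4³, 5³, 6³, …).
Letter: letters move forward 1 place in the alphabet, so R, S, T, U → V.
Combining the parts gives 512-V.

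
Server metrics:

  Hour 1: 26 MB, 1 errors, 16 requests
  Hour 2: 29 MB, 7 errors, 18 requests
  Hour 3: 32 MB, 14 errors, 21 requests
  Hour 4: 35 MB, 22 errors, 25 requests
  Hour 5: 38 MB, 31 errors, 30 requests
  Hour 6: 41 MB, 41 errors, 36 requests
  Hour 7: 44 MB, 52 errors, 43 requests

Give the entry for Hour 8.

MB goes 26, 29, 32, 35, 38, 41, 44 → 47 (+3 each step).
Errors — differences are 6, 7, 8, … (increasing by 1 each time): 1, 7, 14, 22, 31, 41, 52 → 64.
Requests: differences are 2, 3, 4, … (increasing by 1 each time), so 16, 18, 21, 25, 30, 36, 43 → 51.
So the next line is 47 MB, 64 errors, 51 requests.

47 MB, 64 errors, 51 requests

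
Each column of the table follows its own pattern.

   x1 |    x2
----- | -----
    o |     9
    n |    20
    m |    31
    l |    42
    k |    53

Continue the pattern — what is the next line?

Column x1: o, n, m, l, k → j (letters move back 1 place in the alphabet).
Column x2: +11 each step; 9, 20, 31, 42, 53 → 64.
So the next line is j  64.

j  64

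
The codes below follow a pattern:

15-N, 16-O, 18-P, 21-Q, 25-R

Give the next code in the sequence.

30-S

First component: 15, 16, 18, 21, 25 → 30 (differences are 1, 2, 3, … (increasing by 1 each time)).
Letter: N, O, P, Q, R → S (letters move forward 1 place in the alphabet).
Combining the parts gives 30-S.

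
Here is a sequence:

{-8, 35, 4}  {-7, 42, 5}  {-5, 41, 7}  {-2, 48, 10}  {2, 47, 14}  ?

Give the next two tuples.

{7, 54, 19}, {13, 53, 25}

First slot — differences are 1, 2, 3, … (increasing by 1 each time): -8, -7, -5, -2, 2 → 7 → 13.
Second slot — alternating steps +7, −1, +7, −1, …: 35, 42, 41, 48, 47 → 54 → 53.
Third slot: 4, 5, 7, 10, 14 → 19 → 25 (always 12 more than the first slot).
Putting the parts together: {7, 54, 19} and then {13, 53, 25}.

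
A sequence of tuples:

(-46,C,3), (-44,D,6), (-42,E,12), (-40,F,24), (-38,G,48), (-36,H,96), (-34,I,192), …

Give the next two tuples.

(-32,J,384), (-30,K,768)

First component — +2 each step: -46, -44, -42, -40, -38, -36, -34 → -32 → -30.
Letter goes C, D, E, F, G, H, I → J → K (letters move forward 1 place in the alphabet).
Third component: 3, 6, 12, 24, 48, 96, 192 → 384 → 768 (×2 each step).
Putting the parts together: (-32,J,384) and then (-30,K,768).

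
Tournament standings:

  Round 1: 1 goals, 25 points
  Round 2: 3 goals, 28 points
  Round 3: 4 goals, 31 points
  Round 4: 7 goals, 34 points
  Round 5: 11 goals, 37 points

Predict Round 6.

Goals — each term is the sum of the two before it: 1, 3, 4, 7, 11 → 18.
For the points, +3 each step: 25, 28, 31, 34, 37 → 40.
Combining the parts gives 18 goals, 40 points.

18 goals, 40 points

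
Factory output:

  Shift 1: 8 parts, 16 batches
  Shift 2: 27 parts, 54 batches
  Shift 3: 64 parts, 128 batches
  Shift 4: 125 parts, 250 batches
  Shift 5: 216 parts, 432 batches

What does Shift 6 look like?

343 parts, 686 batches

Parts: perfect cubes: 2³, 3³, 4³, …; 8, 27, 64, 125, 216 → 343.
For the batches, always 2 × the parts: 16, 54, 128, 250, 432 → 686.
So the next line is 343 parts, 686 batches.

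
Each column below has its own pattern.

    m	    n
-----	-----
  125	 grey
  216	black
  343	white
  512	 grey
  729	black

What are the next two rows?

Column m: perfect cubes: 5³, 6³, 7³, …; 125, 216, 343, 512, 729 → 1000 → 1331.
For the column n, repeats grey → black → white: grey, black, white, grey, black → white → grey.
Putting the parts together: 1000  white and then 1331  grey.

1000  white; 1331  grey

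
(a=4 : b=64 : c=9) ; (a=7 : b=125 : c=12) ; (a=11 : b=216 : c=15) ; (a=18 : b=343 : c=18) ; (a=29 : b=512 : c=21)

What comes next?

A goes 4, 7, 11, 18, 29 → 47 (each term is the sum of the two before it).
B — perfect cubes: 4³, 5³, 6³, …: 64, 125, 216, 343, 512 → 729.
C goes 9, 12, 15, 18, 21 → 24 (+3 each step).
Putting it together: (a=47 : b=729 : c=24).

(a=47 : b=729 : c=24)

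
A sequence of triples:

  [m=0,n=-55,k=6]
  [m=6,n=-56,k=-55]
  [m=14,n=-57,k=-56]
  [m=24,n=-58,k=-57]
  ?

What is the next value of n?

M: 0, 6, 14, 24 → 36 (differences are 6, 8, 10, … (increasing by 2 each time)).
N: −1 each step, so -55, -56, -57, -58 → -59.
For the k, always the previous value of the n: 6, -55, -56, -57 → -58.

-59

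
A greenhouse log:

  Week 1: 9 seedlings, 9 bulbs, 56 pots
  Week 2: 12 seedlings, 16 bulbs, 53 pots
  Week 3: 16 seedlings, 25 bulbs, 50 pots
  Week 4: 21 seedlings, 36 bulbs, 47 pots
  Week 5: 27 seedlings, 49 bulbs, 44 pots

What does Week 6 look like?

Seedlings: 9, 12, 16, 21, 27 → 34 (differences are 3, 4, 5, … (increasing by 1 each time)).
Bulbs goes 9, 16, 25, 36, 49 → 64 (perfect squares: 3², 4², 5², …).
Pots goes 56, 53, 50, 47, 44 → 41 (−3 each step).
Combining the parts gives 34 seedlings, 64 bulbs, 41 pots.

34 seedlings, 64 bulbs, 41 pots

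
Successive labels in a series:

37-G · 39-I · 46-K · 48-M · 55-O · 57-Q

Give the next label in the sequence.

64-S

First component — alternating steps +2, +7, +2, +7, …: 37, 39, 46, 48, 55, 57 → 64.
Letter goes G, I, K, M, O, Q → S (letters move forward 2 places in the alphabet).
Putting it together: 64-S.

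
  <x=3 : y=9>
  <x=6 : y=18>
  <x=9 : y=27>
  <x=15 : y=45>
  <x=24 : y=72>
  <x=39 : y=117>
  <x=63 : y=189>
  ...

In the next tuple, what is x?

X: 3, 6, 9, 15, 24, 39, 63 → 102 (each term is the sum of the two before it).
Y: always 3 × the x; 9, 18, 27, 45, 72, 117, 189 → 306.

102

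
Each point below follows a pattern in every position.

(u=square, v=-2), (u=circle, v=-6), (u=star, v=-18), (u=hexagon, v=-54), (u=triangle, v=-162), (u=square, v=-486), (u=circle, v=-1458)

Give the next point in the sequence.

U goes square, circle, star, hexagon, triangle, square, circle → star (repeats square → circle → star → hexagon → triangle).
V: ×3 each step; -2, -6, -18, -54, -162, -486, -1458 → -4374.
Putting it together: (u=star, v=-4374).

(u=star, v=-4374)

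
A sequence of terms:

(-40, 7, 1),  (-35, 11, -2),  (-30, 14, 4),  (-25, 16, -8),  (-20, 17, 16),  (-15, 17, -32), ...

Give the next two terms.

First coordinate: -40, -35, -30, -25, -20, -15 → -10 → -5 (+5 each step).
Second coordinate — differences are 4, 3, 2, … (decreasing by 1 each time): 7, 11, 14, 16, 17, 17 → 16 → 14.
For the third coordinate, ×(-2) each step: 1, -2, 4, -8, 16, -32 → 64 → -128.
Putting the parts together: (-10, 16, 64) and then (-5, 14, -128).

(-10, 16, 64), (-5, 14, -128)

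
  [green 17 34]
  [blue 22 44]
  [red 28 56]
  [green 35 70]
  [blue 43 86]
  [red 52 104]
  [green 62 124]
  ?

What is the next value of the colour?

blue

Colour goes green, blue, red, green, blue, red, green → blue (repeats green → blue → red).
Second slot: 17, 22, 28, 35, 43, 52, 62 → 73 (differences are 5, 6, 7, … (increasing by 1 each time)).
Third slot: always 2 × the second slot, so 34, 44, 56, 70, 86, 104, 124 → 146.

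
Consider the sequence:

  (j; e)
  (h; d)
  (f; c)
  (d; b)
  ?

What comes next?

(b; a)

For the first letter, letters move back 2 places in the alphabet: j, h, f, d → b.
Second letter: letters move back 1 place in the alphabet; e, d, c, b → a.
Putting it together: (b; a).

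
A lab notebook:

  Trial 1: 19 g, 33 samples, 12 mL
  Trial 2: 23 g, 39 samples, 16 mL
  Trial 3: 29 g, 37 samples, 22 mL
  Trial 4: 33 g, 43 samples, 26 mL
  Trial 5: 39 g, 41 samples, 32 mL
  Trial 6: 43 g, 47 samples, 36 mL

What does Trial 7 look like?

G: alternating steps +4, +6, +4, +6, …, so 19, 23, 29, 33, 39, 43 → 49.
Samples goes 33, 39, 37, 43, 41, 47 → 45 (alternating steps +6, −2, +6, −2, …).
ML goes 12, 16, 22, 26, 32, 36 → 42 (always 7 less than the g).
Putting it together: 49 g, 45 samples, 42 mL.

49 g, 45 samples, 42 mL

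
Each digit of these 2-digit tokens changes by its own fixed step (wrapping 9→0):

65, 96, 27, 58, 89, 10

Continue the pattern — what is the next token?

For the first digit, +3 each step, mod 10: 6, 9, 2, 5, 8, 1 → 4.
For the second digit, +1 each step, mod 10: 5, 6, 7, 8, 9, 0 → 1.
Putting it together: 41.

41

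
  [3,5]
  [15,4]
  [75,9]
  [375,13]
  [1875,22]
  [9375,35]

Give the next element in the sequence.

First part — ×5 each step: 3, 15, 75, 375, 1875, 9375 → 46875.
Second part: 5, 4, 9, 13, 22, 35 → 57 (each term is the sum of the two before it).
Combining the parts gives [46875,57].

[46875,57]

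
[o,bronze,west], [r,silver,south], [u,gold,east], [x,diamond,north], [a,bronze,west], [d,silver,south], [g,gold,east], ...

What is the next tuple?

Letter goes o, r, u, x, a, d, g → j (letters move forward 3 places in the alphabet, wrapping Z→A).
Rank goes bronze, silver, gold, diamond, bronze, silver, gold → diamond (repeats bronze → silver → gold → diamond).
Direction goes west, south, east, north, west, south, east → north (repeats west → south → east → north).
Combining the parts gives [j,diamond,north].

[j,diamond,north]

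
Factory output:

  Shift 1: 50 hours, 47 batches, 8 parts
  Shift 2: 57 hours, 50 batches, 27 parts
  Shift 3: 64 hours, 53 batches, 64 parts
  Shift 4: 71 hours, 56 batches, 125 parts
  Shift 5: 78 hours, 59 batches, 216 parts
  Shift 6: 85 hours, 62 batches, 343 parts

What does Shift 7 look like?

Hours: +7 each step, so 50, 57, 64, 71, 78, 85 → 92.
Batches goes 47, 50, 53, 56, 59, 62 → 65 (+3 each step).
For the parts, perfect cubes: 2³, 3³, 4³, …: 8, 27, 64, 125, 216, 343 → 512.
Putting it together: 92 hours, 65 batches, 512 parts.

92 hours, 65 batches, 512 parts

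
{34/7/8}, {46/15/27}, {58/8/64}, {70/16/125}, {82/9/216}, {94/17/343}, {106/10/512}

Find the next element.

{118/18/729}

First entry — +12 each step: 34, 46, 58, 70, 82, 94, 106 → 118.
Second entry goes 7, 15, 8, 16, 9, 17, 10 → 18 (alternating steps +8, −7, +8, −7, …).
Third entry: perfect cubes: 2³, 3³, 4³, …, so 8, 27, 64, 125, 216, 343, 512 → 729.
Combining the parts gives {118/18/729}.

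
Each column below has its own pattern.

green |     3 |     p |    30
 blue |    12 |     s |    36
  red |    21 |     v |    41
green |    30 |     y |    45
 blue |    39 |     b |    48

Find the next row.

red  48  e  50

Colour: repeats green → blue → red; green, blue, red, green, blue → red.
Second component: +9 each step; 3, 12, 21, 30, 39 → 48.
Letter: letters move forward 3 places in the alphabet, wrapping Z→A; p, s, v, y, b → e.
Fourth component: 30, 36, 41, 45, 48 → 50 (differences are 6, 5, 4, … (decreasing by 1 each time)).
Combining the parts gives red  48  e  50.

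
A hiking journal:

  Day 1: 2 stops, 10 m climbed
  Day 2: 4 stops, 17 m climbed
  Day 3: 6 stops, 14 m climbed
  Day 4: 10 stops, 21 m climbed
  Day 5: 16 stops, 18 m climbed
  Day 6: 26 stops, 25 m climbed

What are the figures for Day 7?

42 stops, 22 m climbed

Stops: each term is the sum of the two before it, so 2, 4, 6, 10, 16, 26 → 42.
M climbed: alternating steps +7, −3, +7, −3, …; 10, 17, 14, 21, 18, 25 → 22.
Putting it together: 42 stops, 22 m climbed.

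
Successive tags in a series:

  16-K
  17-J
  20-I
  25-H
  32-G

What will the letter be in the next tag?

First component: 16, 17, 20, 25, 32 → 41 (differences are 1, 3, 5, … (increasing by 2 each time)).
Letter: K, J, I, H, G → F (letters move back 1 place in the alphabet).

F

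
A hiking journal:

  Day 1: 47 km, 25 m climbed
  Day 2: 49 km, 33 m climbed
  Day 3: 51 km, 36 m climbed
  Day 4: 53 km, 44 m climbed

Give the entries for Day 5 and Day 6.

Km: 47, 49, 51, 53 → 55 → 57 (+2 each step).
M climbed: 25, 33, 36, 44 → 47 → 55 (alternating steps +8, +3, +8, +3, …).
So the next two lines are 55 km, 47 m climbed and 57 km, 55 m climbed.

55 km, 47 m climbed; 57 km, 55 m climbed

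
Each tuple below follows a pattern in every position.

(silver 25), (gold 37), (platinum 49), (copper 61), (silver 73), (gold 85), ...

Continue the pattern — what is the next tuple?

(platinum 97)

Metal: repeats silver → gold → platinum → copper; silver, gold, platinum, copper, silver, gold → platinum.
Second component goes 25, 37, 49, 61, 73, 85 → 97 (+12 each step).
Putting it together: (platinum 97).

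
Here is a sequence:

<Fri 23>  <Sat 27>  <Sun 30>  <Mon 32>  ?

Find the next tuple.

<Tue 33>

Day — runs through the weekdays Mon→Sun: Fri, Sat, Sun, Mon → Tue.
Second coordinate: 23, 27, 30, 32 → 33 (differences are 4, 3, 2, … (decreasing by 1 each time)).
So the next tuple is <Tue 33>.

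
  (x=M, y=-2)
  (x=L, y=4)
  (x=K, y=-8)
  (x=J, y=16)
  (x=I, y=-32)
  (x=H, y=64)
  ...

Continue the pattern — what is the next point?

(x=G, y=-128)

X: letters move back 1 place in the alphabet; M, L, K, J, I, H → G.
Y: ×(-2) each step; -2, 4, -8, 16, -32, 64 → -128.
Combining the parts gives (x=G, y=-128).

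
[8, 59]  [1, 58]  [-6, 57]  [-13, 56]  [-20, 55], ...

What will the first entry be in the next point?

First entry: 8, 1, -6, -13, -20 → -27 (−7 each step).

-27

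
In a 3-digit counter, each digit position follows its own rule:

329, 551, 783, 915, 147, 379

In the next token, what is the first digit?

First digit — +2 each step, mod 10: 3, 5, 7, 9, 1, 3 → 5.
Second digit goes 2, 5, 8, 1, 4, 7 → 0 (+3 each step, mod 10).
Third digit goes 9, 1, 3, 5, 7, 9 → 1 (+2 each step, mod 10).

5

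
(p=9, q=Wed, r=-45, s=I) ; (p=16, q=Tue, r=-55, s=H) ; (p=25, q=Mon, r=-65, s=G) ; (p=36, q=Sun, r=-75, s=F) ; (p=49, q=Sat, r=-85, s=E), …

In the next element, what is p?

64

P: 9, 16, 25, 36, 49 → 64 (perfect squares: 3², 4², 5², …).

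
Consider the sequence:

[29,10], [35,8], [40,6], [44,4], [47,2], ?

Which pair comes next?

[49,0]

For the first slot, differences are 6, 5, 4, … (decreasing by 1 each time): 29, 35, 40, 44, 47 → 49.
Second slot: 10, 8, 6, 4, 2 → 0 (−2 each step).
So the next pair is [49,0].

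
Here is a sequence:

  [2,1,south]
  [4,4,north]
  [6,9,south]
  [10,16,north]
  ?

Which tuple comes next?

[16,25,south]

First component goes 2, 4, 6, 10 → 16 (each term is the sum of the two before it).
Second component goes 1, 4, 9, 16 → 25 (perfect squares: 1², 2², 3², …).
For the direction, alternates south ↔ north: south, north, south, north → south.
Combining the parts gives [16,25,south].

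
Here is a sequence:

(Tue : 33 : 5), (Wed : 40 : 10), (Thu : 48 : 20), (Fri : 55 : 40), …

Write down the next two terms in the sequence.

(Sat : 63 : 80), (Sun : 70 : 160)

Day: Tue, Wed, Thu, Fri → Sat → Sun (runs through the weekdays Mon→Sun).
Second coordinate: alternating steps +7, +8, +7, +8, …, so 33, 40, 48, 55 → 63 → 70.
Third coordinate goes 5, 10, 20, 40 → 80 → 160 (×2 each step).
Putting the parts together: (Sat : 63 : 80) and then (Sun : 70 : 160).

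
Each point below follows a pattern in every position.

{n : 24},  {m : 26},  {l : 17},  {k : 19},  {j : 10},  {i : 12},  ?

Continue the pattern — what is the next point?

Letter: n, m, l, k, j, i → h (letters move back 1 place in the alphabet).
Second part: alternating steps +2, −9, +2, −9, …, so 24, 26, 17, 19, 10, 12 → 3.
So the next point is {h : 3}.

{h : 3}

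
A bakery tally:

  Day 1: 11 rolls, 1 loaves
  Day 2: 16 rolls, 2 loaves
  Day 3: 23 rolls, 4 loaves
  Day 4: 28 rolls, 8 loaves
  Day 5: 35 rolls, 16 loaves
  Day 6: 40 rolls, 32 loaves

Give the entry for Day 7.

Rolls: alternating steps +5, +7, +5, +7, …; 11, 16, 23, 28, 35, 40 → 47.
Loaves — ×2 each step: 1, 2, 4, 8, 16, 32 → 64.
So the next row is 47 rolls, 64 loaves.

47 rolls, 64 loaves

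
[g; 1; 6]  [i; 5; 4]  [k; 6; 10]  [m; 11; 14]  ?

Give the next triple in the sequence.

[o; 17; 24]

Letter goes g, i, k, m → o (letters move forward 2 places in the alphabet).
Second value goes 1, 5, 6, 11 → 17 (each term is the sum of the two before it).
Third value — each term is the sum of the two before it: 6, 4, 10, 14 → 24.
Putting it together: [o; 17; 24].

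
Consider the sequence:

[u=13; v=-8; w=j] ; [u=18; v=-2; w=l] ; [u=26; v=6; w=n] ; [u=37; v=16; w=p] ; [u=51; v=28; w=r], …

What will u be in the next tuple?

68

For the u, differences are 5, 8, 11, … (increasing by 3 each time): 13, 18, 26, 37, 51 → 68.
V: differences are 6, 8, 10, … (increasing by 2 each time), so -8, -2, 6, 16, 28 → 42.
W: j, l, n, p, r → t (letters move forward 2 places in the alphabet).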